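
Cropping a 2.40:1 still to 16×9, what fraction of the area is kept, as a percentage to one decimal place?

The height stays; only width is cut (since 16×9 is narrower than 2.40:1).
(1.778)/(2.400) ≈ 0.741 of the area survives.

74.1%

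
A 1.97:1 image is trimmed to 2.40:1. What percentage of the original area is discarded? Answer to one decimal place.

The width stays; only height is cut (since 2.40:1 is wider than 1.97:1).
Area ratio = (1.970)/(2.400) = 82.08%; the remaining 17.92% is cropped out.

17.9%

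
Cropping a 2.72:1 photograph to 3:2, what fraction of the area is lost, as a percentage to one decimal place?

The height stays; only width is cut (since 3:2 is narrower than 2.72:1).
(1.500)/(2.720) ≈ 0.551 of the area survives, leaving 44.85% discarded.

44.9%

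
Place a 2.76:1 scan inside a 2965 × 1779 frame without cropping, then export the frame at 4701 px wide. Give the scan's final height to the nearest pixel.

Fitted into 2965×1779, the scan spans the width; its height is 2965 / 2.760 ≈ 1074.28 px.
Resizing to 4701 px wide multiplies everything by 1.5855: 1074.28 → 1703.26 px.

1703 px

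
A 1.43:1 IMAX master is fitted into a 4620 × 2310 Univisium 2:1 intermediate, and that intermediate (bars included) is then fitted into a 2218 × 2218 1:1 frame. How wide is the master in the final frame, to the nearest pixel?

1.43:1 IMAX in 4620×2310: fills the height, so the master is 3303.30 × 2310.00.
Univisium 2:1 in 2218×2218: fills the width, so the intermediate becomes 2218.00 × 1109.00 — a scale of ×0.4801.
Applying the same ×0.4801: 3303.30 → 1585.87.

1586 px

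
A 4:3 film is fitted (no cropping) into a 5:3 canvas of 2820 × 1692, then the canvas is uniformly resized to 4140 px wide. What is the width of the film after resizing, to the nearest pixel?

At 2820×1692 the film is height-limited, so width = 1692 × 4/3 ≈ 2256.00 px.
The frame scales by 4140/2820 = 1.4681; 2256.00 × 1.4681 ≈ 3312.00 px.

3312 px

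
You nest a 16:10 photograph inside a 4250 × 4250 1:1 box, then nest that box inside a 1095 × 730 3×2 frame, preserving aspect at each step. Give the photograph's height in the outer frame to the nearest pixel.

456 px

Inside the 4250×4250 canvas the photograph is width-limited at 4250.00 × 2656.25.
1:1 in 1095×730: fills the height, so the intermediate becomes 730.00 × 730.00 — a scale of ×0.1718.
The photograph scales with it: height 2656.25 × 0.1718 ≈ 456.25.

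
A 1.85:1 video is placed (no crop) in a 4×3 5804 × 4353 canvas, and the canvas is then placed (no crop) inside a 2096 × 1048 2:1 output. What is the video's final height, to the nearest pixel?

755 px

1.85:1 in 5804×4353: fills the width, so the video is 5804.00 × 3137.30.
The 4×3 canvas is height-limited in 2096×1048, giving 1397.33 × 1048.00; scale factor 0.2408.
So the video's height is 3137.30 × 0.2408 ≈ 755.32.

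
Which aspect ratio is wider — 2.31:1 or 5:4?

2.31 and 5:4 = 1.25; 2.31 > 1.25.

2.31:1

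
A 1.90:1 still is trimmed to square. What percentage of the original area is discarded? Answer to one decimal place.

47.4%

The height stays; only width is cut (since square is narrower than 1.90:1).
Area ratio = (1.000)/(1.900) = 52.63%; the remaining 47.37% is cropped out.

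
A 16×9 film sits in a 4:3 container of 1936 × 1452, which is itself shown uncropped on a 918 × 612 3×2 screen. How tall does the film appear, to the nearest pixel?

459 px

First fit — 16×9 into 1936×1452 spans the width: 1936.00 × 1089.00.
4:3 in 918×612: fills the height, so the intermediate becomes 816.00 × 612.00 — a scale of ×0.4215.
So the film's height is 1089.00 × 0.4215 ≈ 459.00.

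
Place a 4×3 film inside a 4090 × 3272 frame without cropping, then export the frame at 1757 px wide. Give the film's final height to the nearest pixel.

1318 px

At 4090×3272 the film is width-limited, so height = 4090 × 3/4 ≈ 3067.50 px.
The frame scales by 1757/4090 = 0.4296; 3067.50 × 0.4296 ≈ 1317.75 px.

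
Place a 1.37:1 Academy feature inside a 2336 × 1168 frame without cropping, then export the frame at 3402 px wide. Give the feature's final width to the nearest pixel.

At 2336×1168 the feature is height-limited, so width = 1168 × 1.370 ≈ 1600.16 px.
The frame scales by 3402/2336 = 1.4563; 1600.16 × 1.4563 ≈ 2330.37 px.

2330 px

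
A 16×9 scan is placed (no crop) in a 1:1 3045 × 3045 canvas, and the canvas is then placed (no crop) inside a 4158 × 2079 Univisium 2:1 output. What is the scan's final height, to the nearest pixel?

1169 px

Inside the 3045×3045 canvas the scan is width-limited at 3045.00 × 1712.81.
Second fit — the 1:1 canvas into 4158×2079 spans the height: 2079.00 × 2079.00 (×0.6828 from 3045×3045).
Applying the same ×0.6828: 1712.81 → 1169.44.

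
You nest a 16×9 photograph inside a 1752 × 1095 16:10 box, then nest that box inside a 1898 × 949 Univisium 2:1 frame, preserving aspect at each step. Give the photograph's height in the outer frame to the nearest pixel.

First fit — 16×9 into 1752×1095 spans the width: 1752.00 × 985.50.
16:10 in 1898×949: fills the height, so the intermediate becomes 1518.40 × 949.00 — a scale of ×0.8667.
So the photograph's height is 985.50 × 0.8667 ≈ 854.10.

854 px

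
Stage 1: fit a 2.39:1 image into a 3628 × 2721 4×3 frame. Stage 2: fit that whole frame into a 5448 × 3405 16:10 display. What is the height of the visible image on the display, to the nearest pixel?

Inside the 3628×2721 canvas the image is width-limited at 3628.00 × 1517.99.
The 4×3 canvas is height-limited in 5448×3405, giving 4540.00 × 3405.00; scale factor 1.2514.
So the image's height is 1517.99 × 1.2514 ≈ 1899.58.

1900 px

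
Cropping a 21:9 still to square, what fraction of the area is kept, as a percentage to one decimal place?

42.9%

Going from 21:9 to square means cutting width while keeping height.
Fraction kept = (1.000)/(2.333) ≈ 42.86%.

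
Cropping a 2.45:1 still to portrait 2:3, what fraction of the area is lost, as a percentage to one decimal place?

72.8%

Going from 2.45:1 to portrait 2:3 means cutting width while keeping height.
Area ratio = (0.667)/(2.450) = 27.21%; the remaining 72.79% is cropped out.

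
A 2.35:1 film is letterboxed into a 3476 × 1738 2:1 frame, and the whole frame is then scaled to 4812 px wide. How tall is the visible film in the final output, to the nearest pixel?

In the 3476×1738 frame the film fills the width: height = 3476 / 2.350 ≈ 1479.15 px.
The frame scales by 4812/3476 = 1.3843; 1479.15 × 1.3843 ≈ 2047.66 px.

2048 px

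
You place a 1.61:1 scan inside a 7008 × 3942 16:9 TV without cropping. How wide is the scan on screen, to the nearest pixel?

6347 px

1.61:1 is narrower than 16:9, so it spans the full height.
That makes the image 6346.62 px wide (3942 × 1.610).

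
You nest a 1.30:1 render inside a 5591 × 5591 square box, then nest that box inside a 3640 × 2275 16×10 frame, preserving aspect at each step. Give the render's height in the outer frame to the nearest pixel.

1750 px

1.30:1 in 5591×5591: fills the width, so the render is 5591.00 × 4300.77.
The square canvas is height-limited in 3640×2275, giving 2275.00 × 2275.00; scale factor 0.4069.
So the render's height is 4300.77 × 0.4069 ≈ 1750.00.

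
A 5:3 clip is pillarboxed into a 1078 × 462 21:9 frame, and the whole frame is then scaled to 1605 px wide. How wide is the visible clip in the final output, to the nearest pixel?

In the 1078×462 frame the clip fills the height: width = 462 × 5/3 ≈ 770.00 px.
Scaling 1078 → 1605 is ×1.4889, so the width becomes 770.00 × 1.4889 ≈ 1146.43 px.

1146 px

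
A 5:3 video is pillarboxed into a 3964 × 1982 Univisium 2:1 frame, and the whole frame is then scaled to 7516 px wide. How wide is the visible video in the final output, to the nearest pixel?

6263 px

In the 3964×1982 frame the video fills the height: width = 1982 × 5/3 ≈ 3303.33 px.
Resizing to 7516 px wide multiplies everything by 1.8961: 3303.33 → 6263.33 px.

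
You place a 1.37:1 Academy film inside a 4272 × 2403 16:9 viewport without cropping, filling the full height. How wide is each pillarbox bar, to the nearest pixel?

The film is 2403 × 1.370 ≈ 3292.11 px wide.
4272 − 3292.11 = 979.89 px of bars (489.94 each).

490 px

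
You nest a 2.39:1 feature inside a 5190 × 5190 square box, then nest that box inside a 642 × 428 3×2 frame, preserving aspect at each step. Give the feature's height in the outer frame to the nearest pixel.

179 px

First fit — 2.39:1 into 5190×5190 spans the width: 5190.00 × 2171.55.
The square canvas is height-limited in 642×428, giving 428.00 × 428.00; scale factor 0.0825.
Applying the same ×0.0825: 2171.55 → 179.08.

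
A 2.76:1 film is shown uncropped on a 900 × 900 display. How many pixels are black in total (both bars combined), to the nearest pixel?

2.76:1 is wider than square, so it spans the full width.
That makes the image 326.0870 px tall (900 / 2.760).
Black = 900 − 326.0870 = 573.9130 px.
That's 573.9130 × 900 ≈ 516522 black pixels.

516522 pixels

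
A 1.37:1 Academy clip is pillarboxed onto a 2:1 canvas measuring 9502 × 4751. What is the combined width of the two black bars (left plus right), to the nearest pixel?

2993 px

1.37:1 Academy is narrower than 2:1, so it spans the full height.
Content width = 4751 × 1.370 ≈ 6508.87 px.
Black = 9502 − 6508.87 = 2993.13 px.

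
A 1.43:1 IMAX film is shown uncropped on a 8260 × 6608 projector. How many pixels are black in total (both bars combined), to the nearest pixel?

6870472 pixels

Since 1.430 > 1.250, the film is width-limited.
Content height = 8260 / 1.430 ≈ 5776.2238 px.
6608 − 5776.2238 = 831.7762 px of bars.
Bar area = 831.7762 × 8260 ≈ 6870472 px.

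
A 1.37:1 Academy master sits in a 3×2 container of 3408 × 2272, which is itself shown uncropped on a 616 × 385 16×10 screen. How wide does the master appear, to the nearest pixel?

527 px

First fit — 1.37:1 Academy into 3408×2272 spans the height: 3112.64 × 2272.00.
3×2 in 616×385: fills the height, so the intermediate becomes 577.50 × 385.00 — a scale of ×0.1695.
The master scales with it: width 3112.64 × 0.1695 ≈ 527.45.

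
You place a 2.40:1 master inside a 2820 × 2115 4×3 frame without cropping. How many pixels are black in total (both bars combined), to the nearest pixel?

Since 2.400 > 1.333, the master is width-limited.
Content height = 2820 / 2.400 ≈ 1175.0000 px.
Black = 2115 − 1175.0000 = 940.0000 px.
That's 940.0000 × 2820 ≈ 2650800 black pixels.

2650800 pixels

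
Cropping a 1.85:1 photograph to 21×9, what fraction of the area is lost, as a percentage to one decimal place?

20.7%

21×9 is wider than 1.85:1, so the crop keeps the full width and trims the height.
(1.850)/(2.333) ≈ 0.793 of the area survives, leaving 20.71% discarded.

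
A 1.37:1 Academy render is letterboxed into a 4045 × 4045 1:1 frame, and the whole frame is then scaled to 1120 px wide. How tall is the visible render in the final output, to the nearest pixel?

In the 4045×4045 frame the render fills the width: height = 4045 / 1.370 ≈ 2952.55 px.
The frame scales by 1120/4045 = 0.2769; 2952.55 × 0.2769 ≈ 817.52 px.

818 px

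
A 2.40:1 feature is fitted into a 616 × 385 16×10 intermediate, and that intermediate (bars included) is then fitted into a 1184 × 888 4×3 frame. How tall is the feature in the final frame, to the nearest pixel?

First fit — 2.40:1 into 616×385 spans the width: 616.00 × 256.67.
The 16×10 canvas is width-limited in 1184×888, giving 1184.00 × 740.00; scale factor 1.9221.
So the feature's height is 256.67 × 1.9221 ≈ 493.33.

493 px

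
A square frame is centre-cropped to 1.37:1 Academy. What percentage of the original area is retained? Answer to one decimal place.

The width stays; only height is cut (since 1.37:1 Academy is wider than square).
(1.000)/(1.370) ≈ 0.730 of the area survives.

73.0%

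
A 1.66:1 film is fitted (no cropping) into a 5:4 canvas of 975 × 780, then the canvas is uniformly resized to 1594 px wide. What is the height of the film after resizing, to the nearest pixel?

In the 975×780 frame the film fills the width: height = 975 / 1.660 ≈ 587.35 px.
Scaling 975 → 1594 is ×1.6349, so the height becomes 587.35 × 1.6349 ≈ 960.24 px.

960 px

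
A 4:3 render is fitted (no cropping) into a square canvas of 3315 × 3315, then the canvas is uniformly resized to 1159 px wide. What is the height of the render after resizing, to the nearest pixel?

Fitted into 3315×3315, the render spans the width; its height is 3315 × 3/4 ≈ 2486.25 px.
Resizing to 1159 px wide multiplies everything by 0.3496: 2486.25 → 869.25 px.

869 px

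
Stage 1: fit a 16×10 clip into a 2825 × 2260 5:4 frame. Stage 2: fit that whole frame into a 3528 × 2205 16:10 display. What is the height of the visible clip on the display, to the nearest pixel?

16×10 in 2825×2260: fills the width, so the clip is 2825.00 × 1765.62.
Second fit — the 5:4 canvas into 3528×2205 spans the height: 2756.25 × 2205.00 (×0.9757 from 2825×2260).
The clip scales with it: height 1765.62 × 0.9757 ≈ 1722.66.

1723 px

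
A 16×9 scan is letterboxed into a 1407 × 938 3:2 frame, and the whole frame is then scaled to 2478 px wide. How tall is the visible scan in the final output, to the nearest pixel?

1394 px

Fitted into 1407×938, the scan spans the width; its height is 1407 × 9/16 ≈ 791.44 px.
Resizing to 2478 px wide multiplies everything by 1.7612: 791.44 → 1393.88 px.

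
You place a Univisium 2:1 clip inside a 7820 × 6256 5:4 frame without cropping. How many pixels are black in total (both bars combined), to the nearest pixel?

18345720 pixels

Since 2.000 > 1.250, the clip is width-limited.
The clip is 7820 × 1/2 ≈ 3910.0000 px tall.
Black = 6256 − 3910.0000 = 2346.0000 px.
Bar area = 2346.0000 × 7820 ≈ 18345720 px.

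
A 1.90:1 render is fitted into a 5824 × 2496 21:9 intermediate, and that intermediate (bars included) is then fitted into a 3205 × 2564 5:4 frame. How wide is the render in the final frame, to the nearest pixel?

2610 px

1.90:1 in 5824×2496: fills the height, so the render is 4742.40 × 2496.00.
21:9 in 3205×2564: fills the width, so the intermediate becomes 3205.00 × 1373.57 — a scale of ×0.5503.
Applying the same ×0.5503: 4742.40 → 2609.79.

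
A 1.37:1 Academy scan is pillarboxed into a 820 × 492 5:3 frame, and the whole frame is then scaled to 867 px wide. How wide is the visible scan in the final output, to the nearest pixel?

713 px

At 820×492 the scan is height-limited, so width = 492 × 1.370 ≈ 674.04 px.
The frame scales by 867/820 = 1.0573; 674.04 × 1.0573 ≈ 712.67 px.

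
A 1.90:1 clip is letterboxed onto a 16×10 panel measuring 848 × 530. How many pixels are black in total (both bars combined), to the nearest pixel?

Since 1.900 > 1.600, the clip is width-limited.
The clip is 848 / 1.900 ≈ 446.3158 px tall.
Leftover height: 530 − 446.3158 = 83.6842 px.
Bar area = 83.6842 × 848 ≈ 70964 px.

70964 pixels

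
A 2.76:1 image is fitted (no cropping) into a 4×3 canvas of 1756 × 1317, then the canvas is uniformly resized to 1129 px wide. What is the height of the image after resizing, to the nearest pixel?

409 px

In the 1756×1317 frame the image fills the width: height = 1756 / 2.760 ≈ 636.23 px.
Resizing to 1129 px wide multiplies everything by 0.6429: 636.23 → 409.06 px.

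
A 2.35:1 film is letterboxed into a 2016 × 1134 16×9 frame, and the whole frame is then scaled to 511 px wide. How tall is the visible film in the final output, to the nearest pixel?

In the 2016×1134 frame the film fills the width: height = 2016 / 2.350 ≈ 857.87 px.
Resizing to 511 px wide multiplies everything by 0.2535: 857.87 → 217.45 px.

217 px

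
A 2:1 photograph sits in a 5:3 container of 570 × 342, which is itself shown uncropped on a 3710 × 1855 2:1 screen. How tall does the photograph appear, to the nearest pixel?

1546 px

First fit — 2:1 into 570×342 spans the width: 570.00 × 285.00.
Second fit — the 5:3 canvas into 3710×1855 spans the height: 3091.67 × 1855.00 (×5.4240 from 570×342).
So the photograph's height is 285.00 × 5.4240 ≈ 1545.83.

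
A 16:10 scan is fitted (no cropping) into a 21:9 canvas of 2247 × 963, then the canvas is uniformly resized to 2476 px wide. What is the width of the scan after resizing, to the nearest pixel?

In the 2247×963 frame the scan fills the height: width = 963 × 16/10 ≈ 1540.80 px.
Resizing to 2476 px wide multiplies everything by 1.1019: 1540.80 → 1697.83 px.

1698 px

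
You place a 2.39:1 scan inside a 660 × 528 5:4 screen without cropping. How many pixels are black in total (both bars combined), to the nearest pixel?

166221 pixels

2.39:1 (2.390) > 5:4 (1.250), so the scan fills the width.
That makes the image 276.1506 px tall (660 / 2.390).
Leftover height: 528 − 276.1506 = 251.8494 px.
Across the 660-px span: 251.8494 × 660 ≈ 166221 px.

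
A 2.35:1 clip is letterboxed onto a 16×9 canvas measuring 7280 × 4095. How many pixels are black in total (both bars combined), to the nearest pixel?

2.35:1 is wider than 16×9, so it spans the full width.
That makes the image 3097.8723 px tall (7280 / 2.350).
4095 − 3097.8723 = 997.1277 px of bars.
Across the 7280-px span: 997.1277 × 7280 ≈ 7259089 px.

7259089 pixels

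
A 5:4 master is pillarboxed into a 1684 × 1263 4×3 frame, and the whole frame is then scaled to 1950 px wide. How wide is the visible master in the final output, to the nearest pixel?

1828 px

In the 1684×1263 frame the master fills the height: width = 1263 × 5/4 ≈ 1578.75 px.
The frame scales by 1950/1684 = 1.1580; 1578.75 × 1.1580 ≈ 1828.12 px.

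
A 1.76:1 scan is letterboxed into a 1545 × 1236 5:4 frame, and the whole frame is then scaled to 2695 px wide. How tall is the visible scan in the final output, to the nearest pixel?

At 1545×1236 the scan is width-limited, so height = 1545 / 1.760 ≈ 877.84 px.
The frame scales by 2695/1545 = 1.7443; 877.84 × 1.7443 ≈ 1531.25 px.

1531 px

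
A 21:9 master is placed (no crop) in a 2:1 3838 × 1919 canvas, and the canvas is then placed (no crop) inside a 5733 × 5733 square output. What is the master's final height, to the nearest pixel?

2457 px

Inside the 3838×1919 canvas the master is width-limited at 3838.00 × 1644.86.
The 2:1 canvas is width-limited in 5733×5733, giving 5733.00 × 2866.50; scale factor 1.4937.
Applying the same ×1.4937: 1644.86 → 2457.00.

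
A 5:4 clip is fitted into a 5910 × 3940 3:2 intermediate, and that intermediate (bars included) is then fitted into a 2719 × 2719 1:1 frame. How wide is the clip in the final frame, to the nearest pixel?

Inside the 5910×3940 canvas the clip is height-limited at 4925.00 × 3940.00.
3:2 in 2719×2719: fills the width, so the intermediate becomes 2719.00 × 1812.67 — a scale of ×0.4601.
So the clip's width is 4925.00 × 0.4601 ≈ 2265.83.

2266 px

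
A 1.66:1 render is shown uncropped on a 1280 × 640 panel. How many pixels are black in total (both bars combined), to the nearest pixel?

1.66:1 (1.660) < Univisium 2:1 (2.000), so the render fills the height.
That makes the image 1062.4000 px wide (640 × 1.660).
1280 − 1062.4000 = 217.6000 px of bars.
That's 217.6000 × 640 ≈ 139264 black pixels.

139264 pixels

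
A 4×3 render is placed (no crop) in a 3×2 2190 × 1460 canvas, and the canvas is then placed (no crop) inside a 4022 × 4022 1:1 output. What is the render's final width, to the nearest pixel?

First fit — 4×3 into 2190×1460 spans the height: 1946.67 × 1460.00.
The 3×2 canvas is width-limited in 4022×4022, giving 4022.00 × 2681.33; scale factor 1.8365.
The render scales with it: width 1946.67 × 1.8365 ≈ 3575.11.

3575 px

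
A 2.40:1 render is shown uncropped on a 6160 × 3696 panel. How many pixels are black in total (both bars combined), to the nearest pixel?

6956693 pixels

Since 2.400 > 1.667, the render is width-limited.
The render is 6160 / 2.400 ≈ 2566.6667 px tall.
Black = 3696 − 2566.6667 = 1129.3333 px.
Bar area = 1129.3333 × 6160 ≈ 6956693 px.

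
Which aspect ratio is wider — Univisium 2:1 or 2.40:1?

2.40:1

Univisium 2:1 = 2 and 2.4; 2.4 > 2.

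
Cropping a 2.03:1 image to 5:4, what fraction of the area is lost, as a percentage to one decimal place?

5:4 is narrower than 2.03:1, so the crop keeps the full height and trims the width.
Fraction kept = (1.250)/(2.030) ≈ 61.58%, so 38.42% is lost.

38.4%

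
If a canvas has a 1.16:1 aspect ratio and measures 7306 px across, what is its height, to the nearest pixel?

7306 / 1.160 = 6298.28.

6298 px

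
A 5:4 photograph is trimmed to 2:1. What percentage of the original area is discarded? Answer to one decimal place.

37.5%

The width stays; only height is cut (since 2:1 is wider than 5:4).
Fraction kept = (1.250)/(2.000) ≈ 62.50%, so 37.50% is lost.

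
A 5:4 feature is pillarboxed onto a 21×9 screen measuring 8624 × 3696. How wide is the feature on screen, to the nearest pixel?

4620 px

Since 1.250 < 2.333, the feature is height-limited.
The feature is 3696 × 5/4 ≈ 4620.00 px wide.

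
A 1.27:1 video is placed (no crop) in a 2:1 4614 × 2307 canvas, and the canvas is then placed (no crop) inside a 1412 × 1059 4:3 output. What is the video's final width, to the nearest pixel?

1.27:1 in 4614×2307: fills the height, so the video is 2929.89 × 2307.00.
The 2:1 canvas is width-limited in 1412×1059, giving 1412.00 × 706.00; scale factor 0.3060.
The video scales with it: width 2929.89 × 0.3060 ≈ 896.62.

897 px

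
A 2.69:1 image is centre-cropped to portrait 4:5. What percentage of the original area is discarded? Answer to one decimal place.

70.3%

The height stays; only width is cut (since portrait 4:5 is narrower than 2.69:1).
Fraction kept = (0.800)/(2.690) ≈ 29.74%, so 70.26% is lost.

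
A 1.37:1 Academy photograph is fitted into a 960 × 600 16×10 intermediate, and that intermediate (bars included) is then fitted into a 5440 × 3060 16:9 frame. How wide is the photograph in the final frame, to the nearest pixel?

4192 px

Inside the 960×600 canvas the photograph is height-limited at 822.00 × 600.00.
The 16×10 canvas is height-limited in 5440×3060, giving 4896.00 × 3060.00; scale factor 5.1000.
Applying the same ×5.1000: 822.00 → 4192.20.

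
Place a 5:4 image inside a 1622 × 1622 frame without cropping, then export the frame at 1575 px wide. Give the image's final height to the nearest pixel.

At 1622×1622 the image is width-limited, so height = 1622 × 4/5 ≈ 1297.60 px.
The frame scales by 1575/1622 = 0.9710; 1297.60 × 0.9710 ≈ 1260.00 px.

1260 px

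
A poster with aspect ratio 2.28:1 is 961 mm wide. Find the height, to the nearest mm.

961 / 2.280 = 421.49.

421 mm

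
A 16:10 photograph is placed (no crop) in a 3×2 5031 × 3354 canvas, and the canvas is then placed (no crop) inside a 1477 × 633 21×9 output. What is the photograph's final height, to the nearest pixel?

Inside the 5031×3354 canvas the photograph is width-limited at 5031.00 × 3144.38.
Second fit — the 3×2 canvas into 1477×633 spans the height: 949.50 × 633.00 (×0.1887 from 5031×3354).
Applying the same ×0.1887: 3144.38 → 593.44.

593 px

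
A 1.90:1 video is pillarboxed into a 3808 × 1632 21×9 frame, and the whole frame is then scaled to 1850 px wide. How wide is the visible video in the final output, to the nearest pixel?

1506 px

At 3808×1632 the video is height-limited, so width = 1632 × 1.900 ≈ 3100.80 px.
Scaling 3808 → 1850 is ×0.4858, so the width becomes 3100.80 × 0.4858 ≈ 1506.43 px.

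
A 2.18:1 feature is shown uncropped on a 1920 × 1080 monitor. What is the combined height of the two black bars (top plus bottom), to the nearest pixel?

199 px

Since 2.180 > 1.778, the feature is width-limited.
That makes the image 880.73 px tall (1920 / 2.180).
1080 − 880.73 = 199.27 px of bars.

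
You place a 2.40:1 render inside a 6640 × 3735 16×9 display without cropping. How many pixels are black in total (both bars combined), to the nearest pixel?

Since 2.400 > 1.778, the render is width-limited.
Content height = 6640 / 2.400 ≈ 2766.6667 px.
Leftover height: 3735 − 2766.6667 = 968.3333 px.
Bar area = 968.3333 × 6640 ≈ 6429733 px.

6429733 pixels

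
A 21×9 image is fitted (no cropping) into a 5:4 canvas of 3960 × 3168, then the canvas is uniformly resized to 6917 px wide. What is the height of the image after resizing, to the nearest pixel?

2964 px

Fitted into 3960×3168, the image spans the width; its height is 3960 × 9/21 ≈ 1697.14 px.
Resizing to 6917 px wide multiplies everything by 1.7467: 1697.14 → 2964.43 px.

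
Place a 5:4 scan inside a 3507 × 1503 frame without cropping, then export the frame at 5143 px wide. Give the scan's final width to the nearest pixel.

2755 px

At 3507×1503 the scan is height-limited, so width = 1503 × 5/4 ≈ 1878.75 px.
The frame scales by 5143/3507 = 1.4665; 1878.75 × 1.4665 ≈ 2755.18 px.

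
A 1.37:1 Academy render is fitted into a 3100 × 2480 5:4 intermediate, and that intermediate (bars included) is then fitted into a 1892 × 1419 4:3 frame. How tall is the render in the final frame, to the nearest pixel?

1.37:1 Academy in 3100×2480: fills the width, so the render is 3100.00 × 2262.77.
Second fit — the 5:4 canvas into 1892×1419 spans the height: 1773.75 × 1419.00 (×0.5722 from 3100×2480).
The render scales with it: height 2262.77 × 0.5722 ≈ 1294.71.

1295 px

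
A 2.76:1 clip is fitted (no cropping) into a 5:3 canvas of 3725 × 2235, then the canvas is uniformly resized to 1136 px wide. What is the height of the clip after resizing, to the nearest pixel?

412 px

Fitted into 3725×2235, the clip spans the width; its height is 3725 / 2.760 ≈ 1349.64 px.
The frame scales by 1136/3725 = 0.3050; 1349.64 × 0.3050 ≈ 411.59 px.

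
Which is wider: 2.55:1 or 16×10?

2.55 and 16×10 = 1.6; 2.55 > 1.6.

2.55:1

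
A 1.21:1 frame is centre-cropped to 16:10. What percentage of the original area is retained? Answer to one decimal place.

75.6%

16:10 is wider than 1.21:1, so the crop keeps the full width and trims the height.
Area ratio = (1.210)/(1.600) = 75.62% retained.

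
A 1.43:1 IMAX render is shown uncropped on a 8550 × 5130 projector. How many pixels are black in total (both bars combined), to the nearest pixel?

Since 1.430 < 1.667, the render is height-limited.
Content width = 5130 × 1.430 ≈ 7335.9000 px.
Black = 8550 − 7335.9000 = 1214.1000 px.
That's 1214.1000 × 5130 ≈ 6228333 black pixels.

6228333 pixels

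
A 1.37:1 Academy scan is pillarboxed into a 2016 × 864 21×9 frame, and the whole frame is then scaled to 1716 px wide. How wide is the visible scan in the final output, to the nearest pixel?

Fitted into 2016×864, the scan spans the height; its width is 864 × 1.370 ≈ 1183.68 px.
Scaling 2016 → 1716 is ×0.8512, so the width becomes 1183.68 × 0.8512 ≈ 1007.54 px.

1008 px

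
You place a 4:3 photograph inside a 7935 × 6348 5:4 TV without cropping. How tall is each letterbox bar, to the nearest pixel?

4:3 (1.333) > 5:4 (1.250), so the photograph fills the width.
That makes the image 5951.25 px tall (7935 × 3/4).
Leftover height: 6348 − 5951.25 = 396.75 px → 198.38 each side.

198 px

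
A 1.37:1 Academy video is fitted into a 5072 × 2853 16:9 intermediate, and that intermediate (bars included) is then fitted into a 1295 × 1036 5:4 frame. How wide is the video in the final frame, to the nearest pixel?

998 px

First fit — 1.37:1 Academy into 5072×2853 spans the height: 3908.61 × 2853.00.
16:9 in 1295×1036: fills the width, so the intermediate becomes 1295.00 × 728.44 — a scale of ×0.2553.
The video scales with it: width 3908.61 × 0.2553 ≈ 997.96.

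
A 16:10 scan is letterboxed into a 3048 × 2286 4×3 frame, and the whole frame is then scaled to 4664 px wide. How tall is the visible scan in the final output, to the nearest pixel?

Fitted into 3048×2286, the scan spans the width; its height is 3048 × 10/16 ≈ 1905.00 px.
The frame scales by 4664/3048 = 1.5302; 1905.00 × 1.5302 ≈ 2915.00 px.

2915 px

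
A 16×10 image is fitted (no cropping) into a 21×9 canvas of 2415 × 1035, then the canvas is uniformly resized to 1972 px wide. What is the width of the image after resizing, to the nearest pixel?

At 2415×1035 the image is height-limited, so width = 1035 × 16/10 ≈ 1656.00 px.
The frame scales by 1972/2415 = 0.8166; 1656.00 × 0.8166 ≈ 1352.23 px.

1352 px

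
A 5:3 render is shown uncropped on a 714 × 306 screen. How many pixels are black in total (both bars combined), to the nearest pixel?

5:3 (1.667) < 21:9 (2.333), so the render fills the height.
That makes the image 510.0000 px wide (306 × 5/3).
Black = 714 − 510.0000 = 204.0000 px.
Bar area = 204.0000 × 306 ≈ 62424 px.

62424 pixels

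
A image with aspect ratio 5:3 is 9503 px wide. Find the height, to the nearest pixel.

5702 px

9503·3/5 = 5701.80.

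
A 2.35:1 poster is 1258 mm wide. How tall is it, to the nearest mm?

535 mm

At 2.35:1, 1258 / 2.350 ≈ 535.32.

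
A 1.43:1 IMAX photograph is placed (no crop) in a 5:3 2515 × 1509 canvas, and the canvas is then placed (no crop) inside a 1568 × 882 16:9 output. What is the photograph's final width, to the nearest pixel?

1261 px

Inside the 2515×1509 canvas the photograph is height-limited at 2157.87 × 1509.00.
Second fit — the 5:3 canvas into 1568×882 spans the height: 1470.00 × 882.00 (×0.5845 from 2515×1509).
So the photograph's width is 2157.87 × 0.5845 ≈ 1261.26.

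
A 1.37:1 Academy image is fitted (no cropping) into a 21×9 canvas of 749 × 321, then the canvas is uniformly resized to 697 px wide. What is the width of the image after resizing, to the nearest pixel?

In the 749×321 frame the image fills the height: width = 321 × 1.370 ≈ 439.77 px.
Resizing to 697 px wide multiplies everything by 0.9306: 439.77 → 409.24 px.

409 px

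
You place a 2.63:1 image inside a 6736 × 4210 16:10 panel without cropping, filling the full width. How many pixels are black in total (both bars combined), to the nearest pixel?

11106204 pixels

Content height = 6736 / 2.630 ≈ 2561.2167 px.
Leftover height: 4210 − 2561.2167 = 1648.7833 px.
Bar area = 1648.7833 × 6736 ≈ 11106204 px.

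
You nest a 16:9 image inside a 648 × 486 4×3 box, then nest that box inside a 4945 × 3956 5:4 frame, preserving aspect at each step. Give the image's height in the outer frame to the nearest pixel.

2782 px

16:9 in 648×486: fills the width, so the image is 648.00 × 364.50.
The 4×3 canvas is width-limited in 4945×3956, giving 4945.00 × 3708.75; scale factor 7.6312.
Applying the same ×7.6312: 364.50 → 2781.56.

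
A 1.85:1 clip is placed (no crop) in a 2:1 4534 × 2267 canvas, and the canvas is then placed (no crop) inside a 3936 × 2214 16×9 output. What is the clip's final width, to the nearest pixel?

Inside the 4534×2267 canvas the clip is height-limited at 4193.95 × 2267.00.
The 2:1 canvas is width-limited in 3936×2214, giving 3936.00 × 1968.00; scale factor 0.8681.
So the clip's width is 4193.95 × 0.8681 ≈ 3640.80.

3641 px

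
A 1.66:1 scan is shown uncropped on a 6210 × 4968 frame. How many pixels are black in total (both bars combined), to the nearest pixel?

7619894 pixels

1.66:1 is wider than 5:4, so it spans the full width.
The scan is 6210 / 1.660 ≈ 3740.9639 px tall.
Leftover height: 4968 − 3740.9639 = 1227.0361 px.
Across the 6210-px span: 1227.0361 × 6210 ≈ 7619894 px.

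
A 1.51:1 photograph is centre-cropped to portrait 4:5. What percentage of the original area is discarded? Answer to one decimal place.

portrait 4:5 is narrower than 1.51:1, so the crop keeps the full height and trims the width.
(0.800)/(1.510) ≈ 0.530 of the area survives, leaving 47.02% discarded.

47.0%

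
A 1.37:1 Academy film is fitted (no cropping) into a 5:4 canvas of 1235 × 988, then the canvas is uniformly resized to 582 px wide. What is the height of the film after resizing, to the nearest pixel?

In the 1235×988 frame the film fills the width: height = 1235 / 1.370 ≈ 901.46 px.
The frame scales by 582/1235 = 0.4713; 901.46 × 0.4713 ≈ 424.82 px.

425 px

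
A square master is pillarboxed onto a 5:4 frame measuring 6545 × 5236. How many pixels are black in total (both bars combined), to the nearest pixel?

6853924 pixels

Since 1.000 < 1.250, the master is height-limited.
That makes the image 5236.0000 px wide (5236 × 1/1).
6545 − 5236.0000 = 1309.0000 px of bars.
Bar area = 1309.0000 × 5236 ≈ 6853924 px.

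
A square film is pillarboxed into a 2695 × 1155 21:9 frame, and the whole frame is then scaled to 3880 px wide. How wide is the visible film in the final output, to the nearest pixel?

At 2695×1155 the film is height-limited, so width = 1155 × 1/1 ≈ 1155.00 px.
Scaling 2695 → 3880 is ×1.4397, so the width becomes 1155.00 × 1.4397 ≈ 1662.86 px.

1663 px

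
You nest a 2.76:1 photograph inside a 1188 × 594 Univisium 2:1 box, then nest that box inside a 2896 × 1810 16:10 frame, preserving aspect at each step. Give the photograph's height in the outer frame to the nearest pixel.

Inside the 1188×594 canvas the photograph is width-limited at 1188.00 × 430.43.
Second fit — the Univisium 2:1 canvas into 2896×1810 spans the width: 2896.00 × 1448.00 (×2.4377 from 1188×594).
The photograph scales with it: height 430.43 × 2.4377 ≈ 1049.28.

1049 px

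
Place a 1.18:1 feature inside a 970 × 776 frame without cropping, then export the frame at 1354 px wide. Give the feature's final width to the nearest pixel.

At 970×776 the feature is height-limited, so width = 776 × 1.180 ≈ 915.68 px.
Resizing to 1354 px wide multiplies everything by 1.3959: 915.68 → 1278.18 px.

1278 px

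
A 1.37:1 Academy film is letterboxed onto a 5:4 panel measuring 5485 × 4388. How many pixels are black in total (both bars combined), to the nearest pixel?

2108162 pixels

1.37:1 Academy is wider than 5:4, so it spans the full width.
That makes the image 4003.6496 px tall (5485 / 1.370).
Leftover height: 4388 − 4003.6496 = 384.3504 px.
Bar area = 384.3504 × 5485 ≈ 2108162 px.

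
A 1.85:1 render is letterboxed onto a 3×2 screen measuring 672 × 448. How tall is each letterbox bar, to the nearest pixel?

42 px

1.85:1 is wider than 3×2, so it spans the full width.
That makes the image 363.24 px tall (672 / 1.850).
Black = 448 − 363.24 = 84.76 px, or 42.38 per bar.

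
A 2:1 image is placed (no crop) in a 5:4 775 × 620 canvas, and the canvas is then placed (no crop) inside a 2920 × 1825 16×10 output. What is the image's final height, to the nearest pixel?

2:1 in 775×620: fills the width, so the image is 775.00 × 387.50.
The 5:4 canvas is height-limited in 2920×1825, giving 2281.25 × 1825.00; scale factor 2.9435.
So the image's height is 387.50 × 2.9435 ≈ 1140.62.

1141 px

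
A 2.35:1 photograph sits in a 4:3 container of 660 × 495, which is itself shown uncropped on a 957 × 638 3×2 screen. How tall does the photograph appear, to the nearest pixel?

362 px

First fit — 2.35:1 into 660×495 spans the width: 660.00 × 280.85.
The 4:3 canvas is height-limited in 957×638, giving 850.67 × 638.00; scale factor 1.2889.
The photograph scales with it: height 280.85 × 1.2889 ≈ 361.99.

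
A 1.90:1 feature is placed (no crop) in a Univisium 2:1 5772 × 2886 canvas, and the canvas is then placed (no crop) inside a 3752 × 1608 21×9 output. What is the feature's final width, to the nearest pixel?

Inside the 5772×2886 canvas the feature is height-limited at 5483.40 × 2886.00.
Univisium 2:1 in 3752×1608: fills the height, so the intermediate becomes 3216.00 × 1608.00 — a scale of ×0.5572.
Applying the same ×0.5572: 5483.40 → 3055.20.

3055 px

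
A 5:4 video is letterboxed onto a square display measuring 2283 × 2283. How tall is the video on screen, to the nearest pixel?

Since 1.250 > 1.000, the video is width-limited.
Content height = 2283 × 4/5 ≈ 1826.40 px.

1826 px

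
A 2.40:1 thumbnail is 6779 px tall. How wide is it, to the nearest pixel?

6779 × 2.400 = 16269.60.

16270 px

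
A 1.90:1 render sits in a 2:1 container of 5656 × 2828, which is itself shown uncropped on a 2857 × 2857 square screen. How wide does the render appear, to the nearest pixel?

2714 px

First fit — 1.90:1 into 5656×2828 spans the height: 5373.20 × 2828.00.
2:1 in 2857×2857: fills the width, so the intermediate becomes 2857.00 × 1428.50 — a scale of ×0.5051.
Applying the same ×0.5051: 5373.20 → 2714.15.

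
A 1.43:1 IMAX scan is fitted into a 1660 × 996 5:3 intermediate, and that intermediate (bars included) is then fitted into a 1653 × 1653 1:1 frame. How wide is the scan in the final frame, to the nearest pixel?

First fit — 1.43:1 IMAX into 1660×996 spans the height: 1424.28 × 996.00.
Second fit — the 5:3 canvas into 1653×1653 spans the width: 1653.00 × 991.80 (×0.9958 from 1660×996).
The scan scales with it: width 1424.28 × 0.9958 ≈ 1418.27.

1418 px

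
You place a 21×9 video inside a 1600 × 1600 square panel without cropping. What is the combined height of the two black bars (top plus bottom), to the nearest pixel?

914 px

Since 2.333 > 1.000, the video is width-limited.
The video is 1600 × 9/21 ≈ 685.71 px tall.
Leftover height: 1600 − 685.71 = 914.29 px.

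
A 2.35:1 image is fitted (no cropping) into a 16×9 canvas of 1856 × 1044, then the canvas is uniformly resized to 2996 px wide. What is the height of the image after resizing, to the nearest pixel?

1275 px

In the 1856×1044 frame the image fills the width: height = 1856 / 2.350 ≈ 789.79 px.
The frame scales by 2996/1856 = 1.6142; 789.79 × 1.6142 ≈ 1274.89 px.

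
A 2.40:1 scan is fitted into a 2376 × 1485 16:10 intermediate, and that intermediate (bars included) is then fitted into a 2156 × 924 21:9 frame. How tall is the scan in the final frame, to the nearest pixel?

616 px

2.40:1 in 2376×1485: fills the width, so the scan is 2376.00 × 990.00.
16:10 in 2156×924: fills the height, so the intermediate becomes 1478.40 × 924.00 — a scale of ×0.6222.
So the scan's height is 990.00 × 0.6222 ≈ 616.00.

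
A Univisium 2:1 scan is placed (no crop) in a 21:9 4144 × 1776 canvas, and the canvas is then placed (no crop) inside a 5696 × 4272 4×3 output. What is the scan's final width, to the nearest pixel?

4882 px

First fit — Univisium 2:1 into 4144×1776 spans the height: 3552.00 × 1776.00.
Second fit — the 21:9 canvas into 5696×4272 spans the width: 5696.00 × 2441.14 (×1.3745 from 4144×1776).
So the scan's width is 3552.00 × 1.3745 ≈ 4882.29.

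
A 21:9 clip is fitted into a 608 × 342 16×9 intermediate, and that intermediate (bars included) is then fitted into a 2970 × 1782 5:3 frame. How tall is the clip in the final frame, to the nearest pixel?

1273 px

First fit — 21:9 into 608×342 spans the width: 608.00 × 260.57.
Second fit — the 16×9 canvas into 2970×1782 spans the width: 2970.00 × 1670.62 (×4.8849 from 608×342).
The clip scales with it: height 260.57 × 4.8849 ≈ 1272.86.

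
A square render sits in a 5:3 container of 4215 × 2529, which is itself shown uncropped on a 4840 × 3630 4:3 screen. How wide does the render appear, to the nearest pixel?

2904 px

square in 4215×2529: fills the height, so the render is 2529.00 × 2529.00.
Second fit — the 5:3 canvas into 4840×3630 spans the width: 4840.00 × 2904.00 (×1.1483 from 4215×2529).
Applying the same ×1.1483: 2529.00 → 2904.00.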